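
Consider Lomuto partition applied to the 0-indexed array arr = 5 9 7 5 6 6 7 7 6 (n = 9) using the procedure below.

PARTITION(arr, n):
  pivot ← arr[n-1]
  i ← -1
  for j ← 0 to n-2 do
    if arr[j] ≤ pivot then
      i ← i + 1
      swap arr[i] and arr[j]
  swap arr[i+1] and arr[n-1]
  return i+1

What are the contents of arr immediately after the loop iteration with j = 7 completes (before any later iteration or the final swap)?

pivot=6, i=-1
j=0: 5≤6, i=0, swap(0,0) ⇒ 5 9 7 5 6 6 7 7 6
j=1: 9>6, skip
j=2: 7>6, skip
j=3: 5≤6, i=1, swap(1,3) ⇒ 5 5 7 9 6 6 7 7 6
j=4: 6≤6, i=2, swap(2,4) ⇒ 5 5 6 9 7 6 7 7 6
j=5: 6≤6, i=3, swap(3,5) ⇒ 5 5 6 6 7 9 7 7 6
j=6: 7>6, skip
j=7: 7>6, skip
(after j=7) arr = 5 5 6 6 7 9 7 7 6

5 5 6 6 7 9 7 7 6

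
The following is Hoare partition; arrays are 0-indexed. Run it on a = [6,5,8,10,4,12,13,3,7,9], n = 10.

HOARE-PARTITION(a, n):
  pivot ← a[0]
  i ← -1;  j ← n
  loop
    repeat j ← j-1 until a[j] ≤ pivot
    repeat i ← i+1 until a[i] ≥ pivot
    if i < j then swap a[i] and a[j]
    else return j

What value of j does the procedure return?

pivot = a[0] = 6; i = -1, j = 10
j→7 (a[7]=3≤6), i→0 (a[0]=6≥6); i<j, swap → [3,5,8,10,4,12,13,6,7,9]
j→4 (a[4]=4≤6), i→2 (a[2]=8≥6); i<j, swap → [3,5,4,10,8,12,13,6,7,9]
j→2, i→3; i≥j, return j=2. a = [3,5,4,10,8,12,13,6,7,9]

2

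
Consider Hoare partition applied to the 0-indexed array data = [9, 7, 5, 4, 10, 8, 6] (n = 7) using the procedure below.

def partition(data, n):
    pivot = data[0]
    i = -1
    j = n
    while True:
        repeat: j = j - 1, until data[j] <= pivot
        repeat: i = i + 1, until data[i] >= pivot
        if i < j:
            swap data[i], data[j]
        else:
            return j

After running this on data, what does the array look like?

pivot = data[0] = 9; i = -1, j = 7
j→6 (data[6]=6≤9), i→0 (data[0]=9≥9); i<j, swap → [6, 7, 5, 4, 10, 8, 9]
j→5 (data[5]=8≤9), i→4 (data[4]=10≥9); i<j, swap → [6, 7, 5, 4, 8, 10, 9]
j→4, i→5; i≥j, return j=4. data = [6, 7, 5, 4, 8, 10, 9]

[6, 7, 5, 4, 8, 10, 9]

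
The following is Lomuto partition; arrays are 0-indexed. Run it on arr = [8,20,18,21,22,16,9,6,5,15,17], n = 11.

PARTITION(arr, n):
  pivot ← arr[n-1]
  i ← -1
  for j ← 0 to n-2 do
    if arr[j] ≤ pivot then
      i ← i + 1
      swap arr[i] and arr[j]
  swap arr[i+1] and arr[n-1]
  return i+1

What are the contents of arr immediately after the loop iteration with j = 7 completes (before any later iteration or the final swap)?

[8,16,9,6,22,20,18,21,5,15,17]

pivot=17, i=-1
j=0: 8≤17, i=0, swap(0,0) ⇒ [8,20,18,21,22,16,9,6,5,15,17]
j=1: 20>17, skip
j=2: 18>17, skip
j=3: 21>17, skip
j=4: 22>17, skip
j=5: 16≤17, i=1, swap(1,5) ⇒ [8,16,18,21,22,20,9,6,5,15,17]
j=6: 9≤17, i=2, swap(2,6) ⇒ [8,16,9,21,22,20,18,6,5,15,17]
j=7: 6≤17, i=3, swap(3,7) ⇒ [8,16,9,6,22,20,18,21,5,15,17]
(after j=7) arr = [8,16,9,6,22,20,18,21,5,15,17]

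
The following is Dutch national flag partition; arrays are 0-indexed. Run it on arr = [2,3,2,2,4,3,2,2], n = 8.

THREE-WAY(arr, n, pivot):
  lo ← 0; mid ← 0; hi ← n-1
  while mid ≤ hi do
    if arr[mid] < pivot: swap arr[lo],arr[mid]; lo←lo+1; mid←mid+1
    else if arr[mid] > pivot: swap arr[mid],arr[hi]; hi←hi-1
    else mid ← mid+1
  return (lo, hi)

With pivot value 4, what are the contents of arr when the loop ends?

[2,3,2,2,3,2,2,4]

lo=0 mid=0 hi=7
2<4: swap(0,0), lo=1 mid=1 ⇒ [2,3,2,2,4,3,2,2]
3<4: swap(1,1), lo=2 mid=2 ⇒ [2,3,2,2,4,3,2,2]
2<4: swap(2,2), lo=3 mid=3 ⇒ [2,3,2,2,4,3,2,2]
2<4: swap(3,3), lo=4 mid=4 ⇒ [2,3,2,2,4,3,2,2]
4=4: mid=5
3<4: swap(4,5), lo=5 mid=6 ⇒ [2,3,2,2,3,4,2,2]
2<4: swap(5,6), lo=6 mid=7 ⇒ [2,3,2,2,3,2,4,2]
2<4: swap(6,7), lo=7 mid=8 ⇒ [2,3,2,2,3,2,2,4]
done. lo=7 hi=7; arr=[2,3,2,2,3,2,2,4]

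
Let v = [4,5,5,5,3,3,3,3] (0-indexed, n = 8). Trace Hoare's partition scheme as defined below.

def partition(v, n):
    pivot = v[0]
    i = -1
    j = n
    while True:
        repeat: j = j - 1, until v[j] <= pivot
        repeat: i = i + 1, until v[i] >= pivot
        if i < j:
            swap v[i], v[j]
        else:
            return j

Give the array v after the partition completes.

[3,3,3,3,5,5,5,4]

pivot = v[0] = 4; i = -1, j = 8
j→7 (v[7]=3≤4), i→0 (v[0]=4≥4); i<j, swap → [3,5,5,5,3,3,3,4]
j→6 (v[6]=3≤4), i→1 (v[1]=5≥4); i<j, swap → [3,3,5,5,3,3,5,4]
j→5 (v[5]=3≤4), i→2 (v[2]=5≥4); i<j, swap → [3,3,3,5,3,5,5,4]
j→4 (v[4]=3≤4), i→3 (v[3]=5≥4); i<j, swap → [3,3,3,3,5,5,5,4]
j→3, i→4; i≥j, return j=3. v = [3,3,3,3,5,5,5,4]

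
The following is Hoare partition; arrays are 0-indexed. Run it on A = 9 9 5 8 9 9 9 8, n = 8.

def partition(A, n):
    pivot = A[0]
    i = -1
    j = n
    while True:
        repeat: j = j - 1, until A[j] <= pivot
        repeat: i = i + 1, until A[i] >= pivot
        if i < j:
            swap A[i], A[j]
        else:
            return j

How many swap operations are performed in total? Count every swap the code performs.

pivot = A[0] = 9; i = -1, j = 8
j→7 (A[7]=8≤9), i→0 (A[0]=9≥9); i<j, swap → 8 9 5 8 9 9 9 9
j→6 (A[6]=9≤9), i→1 (A[1]=9≥9); i<j, swap → 8 9 5 8 9 9 9 9
j→5 (A[5]=9≤9), i→4 (A[4]=9≥9); i<j, swap → 8 9 5 8 9 9 9 9
j→4, i→5; i≥j, return j=4. A = 8 9 5 8 9 9 9 9

3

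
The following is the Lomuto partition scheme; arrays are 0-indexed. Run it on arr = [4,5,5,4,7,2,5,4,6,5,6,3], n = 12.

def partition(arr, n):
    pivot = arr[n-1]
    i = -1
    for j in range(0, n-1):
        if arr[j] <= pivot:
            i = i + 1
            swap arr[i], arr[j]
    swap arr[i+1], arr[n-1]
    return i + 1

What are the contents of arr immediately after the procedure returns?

[2,3,5,4,7,4,5,4,6,5,6,5]

pivot=3, i=-1
j=0: 4>3, skip
j=1: 5>3, skip
j=2: 5>3, skip
j=3: 4>3, skip
j=4: 7>3, skip
j=5: 2≤3, i=0, swap(0,5) ⇒ [2,5,5,4,7,4,5,4,6,5,6,3]
j=6: 5>3, skip
j=7: 4>3, skip
j=8: 6>3, skip
j=9: 5>3, skip
j=10: 6>3, skip
swap(1,11) ⇒ [2,3,5,4,7,4,5,4,6,5,6,5]; return 1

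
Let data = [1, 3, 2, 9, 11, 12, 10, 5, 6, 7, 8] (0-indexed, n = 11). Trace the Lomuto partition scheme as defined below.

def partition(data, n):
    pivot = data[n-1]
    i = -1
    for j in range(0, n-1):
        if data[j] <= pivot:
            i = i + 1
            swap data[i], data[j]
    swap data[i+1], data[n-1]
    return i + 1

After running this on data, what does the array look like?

pivot=8, i=-1
j=0: 1≤8, i=0, swap(0,0) ⇒ [1, 3, 2, 9, 11, 12, 10, 5, 6, 7, 8]
j=1: 3≤8, i=1, swap(1,1) ⇒ [1, 3, 2, 9, 11, 12, 10, 5, 6, 7, 8]
j=2: 2≤8, i=2, swap(2,2) ⇒ [1, 3, 2, 9, 11, 12, 10, 5, 6, 7, 8]
j=3: 9>8, skip
j=4: 11>8, skip
j=5: 12>8, skip
j=6: 10>8, skip
j=7: 5≤8, i=3, swap(3,7) ⇒ [1, 3, 2, 5, 11, 12, 10, 9, 6, 7, 8]
j=8: 6≤8, i=4, swap(4,8) ⇒ [1, 3, 2, 5, 6, 12, 10, 9, 11, 7, 8]
j=9: 7≤8, i=5, swap(5,9) ⇒ [1, 3, 2, 5, 6, 7, 10, 9, 11, 12, 8]
swap(6,10) ⇒ [1, 3, 2, 5, 6, 7, 8, 9, 11, 12, 10]; return 6

[1, 3, 2, 5, 6, 7, 8, 9, 11, 12, 10]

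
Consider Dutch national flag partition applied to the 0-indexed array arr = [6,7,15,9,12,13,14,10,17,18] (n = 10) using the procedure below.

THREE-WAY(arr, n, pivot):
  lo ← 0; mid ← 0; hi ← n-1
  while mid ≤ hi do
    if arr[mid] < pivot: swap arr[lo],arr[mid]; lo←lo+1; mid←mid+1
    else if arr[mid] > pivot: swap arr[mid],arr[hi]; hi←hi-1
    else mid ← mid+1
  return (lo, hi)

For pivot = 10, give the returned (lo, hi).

(3, 3)

lo=0 mid=0 hi=9
6<10: swap(0,0), lo=1 mid=1 ⇒ [6,7,15,9,12,13,14,10,17,18]
7<10: swap(1,1), lo=2 mid=2 ⇒ [6,7,15,9,12,13,14,10,17,18]
15>10: swap(2,9), hi=8 ⇒ [6,7,18,9,12,13,14,10,17,15]
18>10: swap(2,8), hi=7 ⇒ [6,7,17,9,12,13,14,10,18,15]
17>10: swap(2,7), hi=6 ⇒ [6,7,10,9,12,13,14,17,18,15]
10=10: mid=3
9<10: swap(2,3), lo=3 mid=4 ⇒ [6,7,9,10,12,13,14,17,18,15]
12>10: swap(4,6), hi=5 ⇒ [6,7,9,10,14,13,12,17,18,15]
14>10: swap(4,5), hi=4 ⇒ [6,7,9,10,13,14,12,17,18,15]
13>10: swap(4,4), hi=3 ⇒ [6,7,9,10,13,14,12,17,18,15]
done. lo=3 hi=3; arr=[6,7,9,10,13,14,12,17,18,15]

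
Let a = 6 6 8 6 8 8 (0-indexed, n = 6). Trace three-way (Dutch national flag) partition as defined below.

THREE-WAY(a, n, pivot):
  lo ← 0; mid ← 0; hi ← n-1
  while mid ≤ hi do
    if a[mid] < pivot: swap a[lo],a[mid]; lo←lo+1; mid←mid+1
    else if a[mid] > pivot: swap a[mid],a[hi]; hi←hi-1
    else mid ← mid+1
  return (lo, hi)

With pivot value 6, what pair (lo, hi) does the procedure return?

(0, 2)

pivot = 6; lo=0, mid=0, hi=5
a[mid]=6=6: mid=1
a[mid]=6=6: mid=2
a[mid]=8>6: swap a[2],a[5]; hi=4 → 6 6 8 6 8 8
a[mid]=8>6: swap a[2],a[4]; hi=3 → 6 6 8 6 8 8
a[mid]=8>6: swap a[2],a[3]; hi=2 → 6 6 6 8 8 8
a[mid]=6=6: mid=3
end: lo=0, hi=2; a = 6 6 6 8 8 8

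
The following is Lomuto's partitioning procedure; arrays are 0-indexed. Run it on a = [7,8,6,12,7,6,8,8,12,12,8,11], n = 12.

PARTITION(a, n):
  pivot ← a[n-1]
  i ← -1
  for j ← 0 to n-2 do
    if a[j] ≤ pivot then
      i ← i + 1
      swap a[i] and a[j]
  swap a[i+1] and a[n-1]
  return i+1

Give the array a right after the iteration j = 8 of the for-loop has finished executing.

pivot = a[11] = 11; i = -1
j=0: a[0]=7 ≤ 11 → i=0, swap a[0],a[0] (no change) → [7,8,6,12,7,6,8,8,12,12,8,11]
j=1: a[1]=8 ≤ 11 → i=1, swap a[1],a[1] (no change) → [7,8,6,12,7,6,8,8,12,12,8,11]
j=2: a[2]=6 ≤ 11 → i=2, swap a[2],a[2] (no change) → [7,8,6,12,7,6,8,8,12,12,8,11]
j=3: a[3]=12 > 11 → no swap
j=4: a[4]=7 ≤ 11 → i=3, swap a[3],a[4] → [7,8,6,7,12,6,8,8,12,12,8,11]
j=5: a[5]=6 ≤ 11 → i=4, swap a[4],a[5] → [7,8,6,7,6,12,8,8,12,12,8,11]
j=6: a[6]=8 ≤ 11 → i=5, swap a[5],a[6] → [7,8,6,7,6,8,12,8,12,12,8,11]
j=7: a[7]=8 ≤ 11 → i=6, swap a[6],a[7] → [7,8,6,7,6,8,8,12,12,12,8,11]
j=8: a[8]=12 > 11 → no swap
(after j=8) a = [7,8,6,7,6,8,8,12,12,12,8,11]

[7,8,6,7,6,8,8,12,12,12,8,11]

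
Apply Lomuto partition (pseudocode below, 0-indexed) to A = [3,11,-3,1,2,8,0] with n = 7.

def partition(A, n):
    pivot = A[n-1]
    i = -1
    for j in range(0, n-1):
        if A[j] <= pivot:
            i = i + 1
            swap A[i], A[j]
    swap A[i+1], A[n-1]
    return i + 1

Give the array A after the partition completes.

pivot=0, i=-1
j=0: 3>0, skip
j=1: 11>0, skip
j=2: -3≤0, i=0, swap(0,2) ⇒ [-3,11,3,1,2,8,0]
j=3: 1>0, skip
j=4: 2>0, skip
j=5: 8>0, skip
swap(1,6) ⇒ [-3,0,3,1,2,8,11]; return 1

[-3,0,3,1,2,8,11]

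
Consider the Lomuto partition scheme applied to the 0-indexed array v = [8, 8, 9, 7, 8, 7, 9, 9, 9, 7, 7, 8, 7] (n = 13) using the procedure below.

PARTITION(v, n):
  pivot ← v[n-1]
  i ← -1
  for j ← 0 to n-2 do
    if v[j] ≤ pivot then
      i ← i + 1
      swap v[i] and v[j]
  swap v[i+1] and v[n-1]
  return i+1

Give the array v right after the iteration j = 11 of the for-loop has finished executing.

pivot = v[12] = 7; i = -1
j=0: v[0]=8 > 7 → no swap
j=1: v[1]=8 > 7 → no swap
j=2: v[2]=9 > 7 → no swap
j=3: v[3]=7 ≤ 7 → i=0, swap v[0],v[3] → [7, 8, 9, 8, 8, 7, 9, 9, 9, 7, 7, 8, 7]
j=4: v[4]=8 > 7 → no swap
j=5: v[5]=7 ≤ 7 → i=1, swap v[1],v[5] → [7, 7, 9, 8, 8, 8, 9, 9, 9, 7, 7, 8, 7]
j=6: v[6]=9 > 7 → no swap
j=7: v[7]=9 > 7 → no swap
j=8: v[8]=9 > 7 → no swap
j=9: v[9]=7 ≤ 7 → i=2, swap v[2],v[9] → [7, 7, 7, 8, 8, 8, 9, 9, 9, 9, 7, 8, 7]
j=10: v[10]=7 ≤ 7 → i=3, swap v[3],v[10] → [7, 7, 7, 7, 8, 8, 9, 9, 9, 9, 8, 8, 7]
j=11: v[11]=8 > 7 → no swap
(after j=11) v = [7, 7, 7, 7, 8, 8, 9, 9, 9, 9, 8, 8, 7]

[7, 7, 7, 7, 8, 8, 9, 9, 9, 9, 8, 8, 7]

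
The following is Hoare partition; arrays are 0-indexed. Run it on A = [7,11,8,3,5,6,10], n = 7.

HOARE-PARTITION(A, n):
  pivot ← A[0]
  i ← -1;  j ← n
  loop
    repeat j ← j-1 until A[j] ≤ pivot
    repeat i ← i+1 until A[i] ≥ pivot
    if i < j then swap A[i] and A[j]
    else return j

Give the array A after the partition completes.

pivot = A[0] = 7; i = -1, j = 7
j→5 (A[5]=6≤7), i→0 (A[0]=7≥7); i<j, swap → [6,11,8,3,5,7,10]
j→4 (A[4]=5≤7), i→1 (A[1]=11≥7); i<j, swap → [6,5,8,3,11,7,10]
j→3 (A[3]=3≤7), i→2 (A[2]=8≥7); i<j, swap → [6,5,3,8,11,7,10]
j→2, i→3; i≥j, return j=2. A = [6,5,3,8,11,7,10]

[6,5,3,8,11,7,10]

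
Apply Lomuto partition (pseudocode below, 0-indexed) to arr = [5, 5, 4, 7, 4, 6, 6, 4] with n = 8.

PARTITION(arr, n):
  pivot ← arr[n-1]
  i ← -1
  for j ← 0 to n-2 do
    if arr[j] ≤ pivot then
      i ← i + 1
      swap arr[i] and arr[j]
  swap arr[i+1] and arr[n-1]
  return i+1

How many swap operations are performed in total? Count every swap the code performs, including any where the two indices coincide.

3

pivot = arr[7] = 4; i = -1
j=0: arr[0]=5 > 4 → no swap
j=1: arr[1]=5 > 4 → no swap
j=2: arr[2]=4 ≤ 4 → i=0, swap arr[0],arr[2] → [4, 5, 5, 7, 4, 6, 6, 4]
j=3: arr[3]=7 > 4 → no swap
j=4: arr[4]=4 ≤ 4 → i=1, swap arr[1],arr[4] → [4, 4, 5, 7, 5, 6, 6, 4]
j=5: arr[5]=6 > 4 → no swap
j=6: arr[6]=6 > 4 → no swap
final swap arr[2],arr[7] → [4, 4, 4, 7, 5, 6, 6, 5]; return 2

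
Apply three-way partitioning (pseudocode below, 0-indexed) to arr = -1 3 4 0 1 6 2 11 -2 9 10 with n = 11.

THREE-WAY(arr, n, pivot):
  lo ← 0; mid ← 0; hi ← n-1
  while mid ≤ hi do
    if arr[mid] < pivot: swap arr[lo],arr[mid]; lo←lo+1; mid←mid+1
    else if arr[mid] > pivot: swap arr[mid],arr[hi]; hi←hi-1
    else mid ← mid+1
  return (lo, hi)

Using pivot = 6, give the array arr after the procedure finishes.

-1 3 4 0 1 2 -2 6 9 10 11

pivot = 6; lo=0, mid=0, hi=10
arr[mid]=-1<6: swap arr[0],arr[0]; lo=1,mid=1 → -1 3 4 0 1 6 2 11 -2 9 10
arr[mid]=3<6: swap arr[1],arr[1]; lo=2,mid=2 → -1 3 4 0 1 6 2 11 -2 9 10
arr[mid]=4<6: swap arr[2],arr[2]; lo=3,mid=3 → -1 3 4 0 1 6 2 11 -2 9 10
arr[mid]=0<6: swap arr[3],arr[3]; lo=4,mid=4 → -1 3 4 0 1 6 2 11 -2 9 10
arr[mid]=1<6: swap arr[4],arr[4]; lo=5,mid=5 → -1 3 4 0 1 6 2 11 -2 9 10
arr[mid]=6=6: mid=6
arr[mid]=2<6: swap arr[5],arr[6]; lo=6,mid=7 → -1 3 4 0 1 2 6 11 -2 9 10
arr[mid]=11>6: swap arr[7],arr[10]; hi=9 → -1 3 4 0 1 2 6 10 -2 9 11
arr[mid]=10>6: swap arr[7],arr[9]; hi=8 → -1 3 4 0 1 2 6 9 -2 10 11
arr[mid]=9>6: swap arr[7],arr[8]; hi=7 → -1 3 4 0 1 2 6 -2 9 10 11
arr[mid]=-2<6: swap arr[6],arr[7]; lo=7,mid=8 → -1 3 4 0 1 2 -2 6 9 10 11
end: lo=7, hi=7; arr = -1 3 4 0 1 2 -2 6 9 10 11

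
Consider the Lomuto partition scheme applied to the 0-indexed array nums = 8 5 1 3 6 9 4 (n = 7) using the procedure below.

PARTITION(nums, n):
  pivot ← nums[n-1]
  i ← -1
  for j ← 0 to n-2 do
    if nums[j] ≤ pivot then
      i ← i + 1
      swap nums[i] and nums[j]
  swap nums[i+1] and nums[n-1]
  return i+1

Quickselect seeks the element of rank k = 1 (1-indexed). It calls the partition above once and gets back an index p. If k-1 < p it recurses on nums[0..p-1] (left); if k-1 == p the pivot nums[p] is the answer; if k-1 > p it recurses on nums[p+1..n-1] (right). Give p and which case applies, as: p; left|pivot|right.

2; left

pivot = nums[6] = 4; i = -1
j=0: nums[0]=8 > 4 → no swap
j=1: nums[1]=5 > 4 → no swap
j=2: nums[2]=1 ≤ 4 → i=0, swap nums[0],nums[2] → 1 5 8 3 6 9 4
j=3: nums[3]=3 ≤ 4 → i=1, swap nums[1],nums[3] → 1 3 8 5 6 9 4
j=4: nums[4]=6 > 4 → no swap
j=5: nums[5]=9 > 4 → no swap
final swap nums[2],nums[6] → 1 3 4 5 6 9 8; return 2
p = 2; k-1 = 0 < 2 ⇒ left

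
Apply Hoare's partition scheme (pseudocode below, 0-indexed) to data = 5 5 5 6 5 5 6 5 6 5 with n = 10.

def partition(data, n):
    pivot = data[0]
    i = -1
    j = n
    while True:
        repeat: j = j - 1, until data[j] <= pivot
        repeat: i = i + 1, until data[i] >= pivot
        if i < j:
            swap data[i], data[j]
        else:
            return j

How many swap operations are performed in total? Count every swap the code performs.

4

pivot = data[0] = 5; i = -1, j = 10
j→9 (data[9]=5≤5), i→0 (data[0]=5≥5); i<j, swap → 5 5 5 6 5 5 6 5 6 5
j→7 (data[7]=5≤5), i→1 (data[1]=5≥5); i<j, swap → 5 5 5 6 5 5 6 5 6 5
j→5 (data[5]=5≤5), i→2 (data[2]=5≥5); i<j, swap → 5 5 5 6 5 5 6 5 6 5
j→4 (data[4]=5≤5), i→3 (data[3]=6≥5); i<j, swap → 5 5 5 5 6 5 6 5 6 5
j→3, i→4; i≥j, return j=3. data = 5 5 5 5 6 5 6 5 6 5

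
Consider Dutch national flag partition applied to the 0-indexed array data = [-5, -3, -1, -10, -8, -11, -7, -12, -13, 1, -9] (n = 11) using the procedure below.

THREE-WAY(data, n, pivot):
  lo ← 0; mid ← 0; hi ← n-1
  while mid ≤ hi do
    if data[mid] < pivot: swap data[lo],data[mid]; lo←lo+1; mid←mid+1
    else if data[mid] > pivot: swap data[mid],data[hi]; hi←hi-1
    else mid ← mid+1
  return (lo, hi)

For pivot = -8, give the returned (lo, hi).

(5, 5)

pivot = -8; lo=0, mid=0, hi=10
data[mid]=-5>-8: swap data[0],data[10]; hi=9 → [-9, -3, -1, -10, -8, -11, -7, -12, -13, 1, -5]
data[mid]=-9<-8: swap data[0],data[0]; lo=1,mid=1 → [-9, -3, -1, -10, -8, -11, -7, -12, -13, 1, -5]
data[mid]=-3>-8: swap data[1],data[9]; hi=8 → [-9, 1, -1, -10, -8, -11, -7, -12, -13, -3, -5]
data[mid]=1>-8: swap data[1],data[8]; hi=7 → [-9, -13, -1, -10, -8, -11, -7, -12, 1, -3, -5]
data[mid]=-13<-8: swap data[1],data[1]; lo=2,mid=2 → [-9, -13, -1, -10, -8, -11, -7, -12, 1, -3, -5]
data[mid]=-1>-8: swap data[2],data[7]; hi=6 → [-9, -13, -12, -10, -8, -11, -7, -1, 1, -3, -5]
data[mid]=-12<-8: swap data[2],data[2]; lo=3,mid=3 → [-9, -13, -12, -10, -8, -11, -7, -1, 1, -3, -5]
data[mid]=-10<-8: swap data[3],data[3]; lo=4,mid=4 → [-9, -13, -12, -10, -8, -11, -7, -1, 1, -3, -5]
data[mid]=-8=-8: mid=5
data[mid]=-11<-8: swap data[4],data[5]; lo=5,mid=6 → [-9, -13, -12, -10, -11, -8, -7, -1, 1, -3, -5]
data[mid]=-7>-8: swap data[6],data[6]; hi=5 → [-9, -13, -12, -10, -11, -8, -7, -1, 1, -3, -5]
end: lo=5, hi=5; data = [-9, -13, -12, -10, -11, -8, -7, -1, 1, -3, -5]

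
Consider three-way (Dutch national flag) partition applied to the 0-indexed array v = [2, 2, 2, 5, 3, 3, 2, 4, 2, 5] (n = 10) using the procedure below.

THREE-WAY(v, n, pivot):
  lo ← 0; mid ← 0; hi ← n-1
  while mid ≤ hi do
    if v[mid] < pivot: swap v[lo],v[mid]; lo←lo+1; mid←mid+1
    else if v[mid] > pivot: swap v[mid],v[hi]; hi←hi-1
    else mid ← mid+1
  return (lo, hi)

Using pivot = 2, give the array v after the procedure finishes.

pivot = 2; lo=0, mid=0, hi=9
v[mid]=2=2: mid=1
v[mid]=2=2: mid=2
v[mid]=2=2: mid=3
v[mid]=5>2: swap v[3],v[9]; hi=8 → [2, 2, 2, 5, 3, 3, 2, 4, 2, 5]
v[mid]=5>2: swap v[3],v[8]; hi=7 → [2, 2, 2, 2, 3, 3, 2, 4, 5, 5]
v[mid]=2=2: mid=4
v[mid]=3>2: swap v[4],v[7]; hi=6 → [2, 2, 2, 2, 4, 3, 2, 3, 5, 5]
v[mid]=4>2: swap v[4],v[6]; hi=5 → [2, 2, 2, 2, 2, 3, 4, 3, 5, 5]
v[mid]=2=2: mid=5
v[mid]=3>2: swap v[5],v[5]; hi=4 → [2, 2, 2, 2, 2, 3, 4, 3, 5, 5]
end: lo=0, hi=4; v = [2, 2, 2, 2, 2, 3, 4, 3, 5, 5]

[2, 2, 2, 2, 2, 3, 4, 3, 5, 5]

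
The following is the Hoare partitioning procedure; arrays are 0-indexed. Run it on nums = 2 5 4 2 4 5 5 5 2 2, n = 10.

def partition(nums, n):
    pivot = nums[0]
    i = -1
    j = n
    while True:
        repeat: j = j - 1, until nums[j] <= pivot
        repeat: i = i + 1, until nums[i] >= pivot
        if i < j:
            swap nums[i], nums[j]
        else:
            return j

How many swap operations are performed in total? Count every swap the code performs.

pivot = nums[0] = 2; i = -1, j = 10
j→9 (nums[9]=2≤2), i→0 (nums[0]=2≥2); i<j, swap → 2 5 4 2 4 5 5 5 2 2
j→8 (nums[8]=2≤2), i→1 (nums[1]=5≥2); i<j, swap → 2 2 4 2 4 5 5 5 5 2
j→3 (nums[3]=2≤2), i→2 (nums[2]=4≥2); i<j, swap → 2 2 2 4 4 5 5 5 5 2
j→2, i→3; i≥j, return j=2. nums = 2 2 2 4 4 5 5 5 5 2

3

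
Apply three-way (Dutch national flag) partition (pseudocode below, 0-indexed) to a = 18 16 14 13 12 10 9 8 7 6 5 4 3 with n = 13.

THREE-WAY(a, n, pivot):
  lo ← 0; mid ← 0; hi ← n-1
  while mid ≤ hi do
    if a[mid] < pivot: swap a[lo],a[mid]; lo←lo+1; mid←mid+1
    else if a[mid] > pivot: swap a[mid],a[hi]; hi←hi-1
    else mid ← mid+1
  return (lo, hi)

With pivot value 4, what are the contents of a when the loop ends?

3 4 13 12 10 9 8 7 6 5 14 16 18

pivot = 4; lo=0, mid=0, hi=12
a[mid]=18>4: swap a[0],a[12]; hi=11 → 3 16 14 13 12 10 9 8 7 6 5 4 18
a[mid]=3<4: swap a[0],a[0]; lo=1,mid=1 → 3 16 14 13 12 10 9 8 7 6 5 4 18
a[mid]=16>4: swap a[1],a[11]; hi=10 → 3 4 14 13 12 10 9 8 7 6 5 16 18
a[mid]=4=4: mid=2
a[mid]=14>4: swap a[2],a[10]; hi=9 → 3 4 5 13 12 10 9 8 7 6 14 16 18
a[mid]=5>4: swap a[2],a[9]; hi=8 → 3 4 6 13 12 10 9 8 7 5 14 16 18
a[mid]=6>4: swap a[2],a[8]; hi=7 → 3 4 7 13 12 10 9 8 6 5 14 16 18
a[mid]=7>4: swap a[2],a[7]; hi=6 → 3 4 8 13 12 10 9 7 6 5 14 16 18
a[mid]=8>4: swap a[2],a[6]; hi=5 → 3 4 9 13 12 10 8 7 6 5 14 16 18
a[mid]=9>4: swap a[2],a[5]; hi=4 → 3 4 10 13 12 9 8 7 6 5 14 16 18
a[mid]=10>4: swap a[2],a[4]; hi=3 → 3 4 12 13 10 9 8 7 6 5 14 16 18
a[mid]=12>4: swap a[2],a[3]; hi=2 → 3 4 13 12 10 9 8 7 6 5 14 16 18
a[mid]=13>4: swap a[2],a[2]; hi=1 → 3 4 13 12 10 9 8 7 6 5 14 16 18
end: lo=1, hi=1; a = 3 4 13 12 10 9 8 7 6 5 14 16 18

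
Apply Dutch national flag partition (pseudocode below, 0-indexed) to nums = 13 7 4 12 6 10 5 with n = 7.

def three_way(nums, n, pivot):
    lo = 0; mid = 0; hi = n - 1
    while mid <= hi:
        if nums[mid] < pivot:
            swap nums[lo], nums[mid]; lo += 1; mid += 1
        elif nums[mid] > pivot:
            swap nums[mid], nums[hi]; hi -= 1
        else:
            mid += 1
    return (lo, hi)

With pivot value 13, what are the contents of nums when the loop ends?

7 4 12 6 10 5 13

lo=0 mid=0 hi=6
13=13: mid=1
7<13: swap(0,1), lo=1 mid=2 ⇒ 7 13 4 12 6 10 5
4<13: swap(1,2), lo=2 mid=3 ⇒ 7 4 13 12 6 10 5
12<13: swap(2,3), lo=3 mid=4 ⇒ 7 4 12 13 6 10 5
6<13: swap(3,4), lo=4 mid=5 ⇒ 7 4 12 6 13 10 5
10<13: swap(4,5), lo=5 mid=6 ⇒ 7 4 12 6 10 13 5
5<13: swap(5,6), lo=6 mid=7 ⇒ 7 4 12 6 10 5 13
done. lo=6 hi=6; nums=7 4 12 6 10 5 13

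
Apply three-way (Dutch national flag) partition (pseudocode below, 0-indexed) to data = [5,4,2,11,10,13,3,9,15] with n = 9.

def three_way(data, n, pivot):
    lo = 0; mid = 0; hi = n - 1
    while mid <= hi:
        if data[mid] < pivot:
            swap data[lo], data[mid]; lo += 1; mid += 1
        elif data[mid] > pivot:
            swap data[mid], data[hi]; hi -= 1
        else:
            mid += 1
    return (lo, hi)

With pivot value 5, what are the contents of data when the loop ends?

[4,2,3,5,13,10,9,15,11]

pivot = 5; lo=0, mid=0, hi=8
data[mid]=5=5: mid=1
data[mid]=4<5: swap data[0],data[1]; lo=1,mid=2 → [4,5,2,11,10,13,3,9,15]
data[mid]=2<5: swap data[1],data[2]; lo=2,mid=3 → [4,2,5,11,10,13,3,9,15]
data[mid]=11>5: swap data[3],data[8]; hi=7 → [4,2,5,15,10,13,3,9,11]
data[mid]=15>5: swap data[3],data[7]; hi=6 → [4,2,5,9,10,13,3,15,11]
data[mid]=9>5: swap data[3],data[6]; hi=5 → [4,2,5,3,10,13,9,15,11]
data[mid]=3<5: swap data[2],data[3]; lo=3,mid=4 → [4,2,3,5,10,13,9,15,11]
data[mid]=10>5: swap data[4],data[5]; hi=4 → [4,2,3,5,13,10,9,15,11]
data[mid]=13>5: swap data[4],data[4]; hi=3 → [4,2,3,5,13,10,9,15,11]
end: lo=3, hi=3; data = [4,2,3,5,13,10,9,15,11]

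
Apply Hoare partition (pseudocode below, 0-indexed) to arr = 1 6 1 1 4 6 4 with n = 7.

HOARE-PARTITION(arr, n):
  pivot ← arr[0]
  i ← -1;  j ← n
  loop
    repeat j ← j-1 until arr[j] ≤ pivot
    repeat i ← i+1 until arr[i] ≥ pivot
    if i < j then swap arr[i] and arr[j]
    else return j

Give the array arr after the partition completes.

pivot = arr[0] = 1; i = -1, j = 7
j→3 (arr[3]=1≤1), i→0 (arr[0]=1≥1); i<j, swap → 1 6 1 1 4 6 4
j→2 (arr[2]=1≤1), i→1 (arr[1]=6≥1); i<j, swap → 1 1 6 1 4 6 4
j→1, i→2; i≥j, return j=1. arr = 1 1 6 1 4 6 4

1 1 6 1 4 6 4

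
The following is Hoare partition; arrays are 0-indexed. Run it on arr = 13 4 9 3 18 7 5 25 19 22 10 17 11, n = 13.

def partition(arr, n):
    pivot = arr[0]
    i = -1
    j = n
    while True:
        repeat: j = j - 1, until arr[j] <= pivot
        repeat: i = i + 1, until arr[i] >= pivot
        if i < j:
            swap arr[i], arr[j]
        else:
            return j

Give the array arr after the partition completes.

11 4 9 3 10 7 5 25 19 22 18 17 13

pivot=13
j stops at 12 (11), i stops at 0 (13); swap ⇒ 11 4 9 3 18 7 5 25 19 22 10 17 13
j stops at 10 (10), i stops at 4 (18); swap ⇒ 11 4 9 3 10 7 5 25 19 22 18 17 13
j stops at 6, i stops at 7; i≥j ⇒ return 6. arr=11 4 9 3 10 7 5 25 19 22 18 17 13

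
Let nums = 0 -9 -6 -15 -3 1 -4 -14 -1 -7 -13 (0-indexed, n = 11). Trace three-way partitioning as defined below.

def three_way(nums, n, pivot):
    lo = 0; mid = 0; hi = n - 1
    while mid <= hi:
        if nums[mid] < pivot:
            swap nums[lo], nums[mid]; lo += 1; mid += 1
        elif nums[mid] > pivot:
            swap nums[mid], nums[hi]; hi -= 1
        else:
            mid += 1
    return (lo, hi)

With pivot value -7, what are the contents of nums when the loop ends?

-13 -9 -15 -14 -7 -4 1 -1 -3 -6 0

pivot = -7; lo=0, mid=0, hi=10
nums[mid]=0>-7: swap nums[0],nums[10]; hi=9 → -13 -9 -6 -15 -3 1 -4 -14 -1 -7 0
nums[mid]=-13<-7: swap nums[0],nums[0]; lo=1,mid=1 → -13 -9 -6 -15 -3 1 -4 -14 -1 -7 0
nums[mid]=-9<-7: swap nums[1],nums[1]; lo=2,mid=2 → -13 -9 -6 -15 -3 1 -4 -14 -1 -7 0
nums[mid]=-6>-7: swap nums[2],nums[9]; hi=8 → -13 -9 -7 -15 -3 1 -4 -14 -1 -6 0
nums[mid]=-7=-7: mid=3
nums[mid]=-15<-7: swap nums[2],nums[3]; lo=3,mid=4 → -13 -9 -15 -7 -3 1 -4 -14 -1 -6 0
nums[mid]=-3>-7: swap nums[4],nums[8]; hi=7 → -13 -9 -15 -7 -1 1 -4 -14 -3 -6 0
nums[mid]=-1>-7: swap nums[4],nums[7]; hi=6 → -13 -9 -15 -7 -14 1 -4 -1 -3 -6 0
nums[mid]=-14<-7: swap nums[3],nums[4]; lo=4,mid=5 → -13 -9 -15 -14 -7 1 -4 -1 -3 -6 0
nums[mid]=1>-7: swap nums[5],nums[6]; hi=5 → -13 -9 -15 -14 -7 -4 1 -1 -3 -6 0
nums[mid]=-4>-7: swap nums[5],nums[5]; hi=4 → -13 -9 -15 -14 -7 -4 1 -1 -3 -6 0
end: lo=4, hi=4; nums = -13 -9 -15 -14 -7 -4 1 -1 -3 -6 0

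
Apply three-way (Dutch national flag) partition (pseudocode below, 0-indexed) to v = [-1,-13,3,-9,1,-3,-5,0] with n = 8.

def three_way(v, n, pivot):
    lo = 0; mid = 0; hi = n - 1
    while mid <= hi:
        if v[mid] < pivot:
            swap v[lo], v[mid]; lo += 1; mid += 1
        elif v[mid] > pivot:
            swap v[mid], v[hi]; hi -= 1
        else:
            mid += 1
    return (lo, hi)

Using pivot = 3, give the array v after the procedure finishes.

pivot = 3; lo=0, mid=0, hi=7
v[mid]=-1<3: swap v[0],v[0]; lo=1,mid=1 → [-1,-13,3,-9,1,-3,-5,0]
v[mid]=-13<3: swap v[1],v[1]; lo=2,mid=2 → [-1,-13,3,-9,1,-3,-5,0]
v[mid]=3=3: mid=3
v[mid]=-9<3: swap v[2],v[3]; lo=3,mid=4 → [-1,-13,-9,3,1,-3,-5,0]
v[mid]=1<3: swap v[3],v[4]; lo=4,mid=5 → [-1,-13,-9,1,3,-3,-5,0]
v[mid]=-3<3: swap v[4],v[5]; lo=5,mid=6 → [-1,-13,-9,1,-3,3,-5,0]
v[mid]=-5<3: swap v[5],v[6]; lo=6,mid=7 → [-1,-13,-9,1,-3,-5,3,0]
v[mid]=0<3: swap v[6],v[7]; lo=7,mid=8 → [-1,-13,-9,1,-3,-5,0,3]
end: lo=7, hi=7; v = [-1,-13,-9,1,-3,-5,0,3]

[-1,-13,-9,1,-3,-5,0,3]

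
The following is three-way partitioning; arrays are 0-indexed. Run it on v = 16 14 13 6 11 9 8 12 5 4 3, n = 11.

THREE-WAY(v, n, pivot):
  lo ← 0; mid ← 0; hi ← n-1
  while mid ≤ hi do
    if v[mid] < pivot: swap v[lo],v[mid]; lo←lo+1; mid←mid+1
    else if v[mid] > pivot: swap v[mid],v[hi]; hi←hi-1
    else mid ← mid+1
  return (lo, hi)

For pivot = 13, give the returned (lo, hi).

pivot = 13; lo=0, mid=0, hi=10
v[mid]=16>13: swap v[0],v[10]; hi=9 → 3 14 13 6 11 9 8 12 5 4 16
v[mid]=3<13: swap v[0],v[0]; lo=1,mid=1 → 3 14 13 6 11 9 8 12 5 4 16
v[mid]=14>13: swap v[1],v[9]; hi=8 → 3 4 13 6 11 9 8 12 5 14 16
v[mid]=4<13: swap v[1],v[1]; lo=2,mid=2 → 3 4 13 6 11 9 8 12 5 14 16
v[mid]=13=13: mid=3
v[mid]=6<13: swap v[2],v[3]; lo=3,mid=4 → 3 4 6 13 11 9 8 12 5 14 16
v[mid]=11<13: swap v[3],v[4]; lo=4,mid=5 → 3 4 6 11 13 9 8 12 5 14 16
v[mid]=9<13: swap v[4],v[5]; lo=5,mid=6 → 3 4 6 11 9 13 8 12 5 14 16
v[mid]=8<13: swap v[5],v[6]; lo=6,mid=7 → 3 4 6 11 9 8 13 12 5 14 16
v[mid]=12<13: swap v[6],v[7]; lo=7,mid=8 → 3 4 6 11 9 8 12 13 5 14 16
v[mid]=5<13: swap v[7],v[8]; lo=8,mid=9 → 3 4 6 11 9 8 12 5 13 14 16
end: lo=8, hi=8; v = 3 4 6 11 9 8 12 5 13 14 16

(8, 8)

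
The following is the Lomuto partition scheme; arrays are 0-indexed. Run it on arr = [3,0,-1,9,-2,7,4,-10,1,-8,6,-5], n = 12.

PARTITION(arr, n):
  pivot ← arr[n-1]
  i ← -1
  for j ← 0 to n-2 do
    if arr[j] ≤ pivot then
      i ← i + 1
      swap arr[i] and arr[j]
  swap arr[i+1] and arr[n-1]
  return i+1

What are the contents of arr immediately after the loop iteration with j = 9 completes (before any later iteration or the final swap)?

pivot=-5, i=-1
j=0: 3>-5, skip
j=1: 0>-5, skip
j=2: -1>-5, skip
j=3: 9>-5, skip
j=4: -2>-5, skip
j=5: 7>-5, skip
j=6: 4>-5, skip
j=7: -10≤-5, i=0, swap(0,7) ⇒ [-10,0,-1,9,-2,7,4,3,1,-8,6,-5]
j=8: 1>-5, skip
j=9: -8≤-5, i=1, swap(1,9) ⇒ [-10,-8,-1,9,-2,7,4,3,1,0,6,-5]
(after j=9) arr = [-10,-8,-1,9,-2,7,4,3,1,0,6,-5]

[-10,-8,-1,9,-2,7,4,3,1,0,6,-5]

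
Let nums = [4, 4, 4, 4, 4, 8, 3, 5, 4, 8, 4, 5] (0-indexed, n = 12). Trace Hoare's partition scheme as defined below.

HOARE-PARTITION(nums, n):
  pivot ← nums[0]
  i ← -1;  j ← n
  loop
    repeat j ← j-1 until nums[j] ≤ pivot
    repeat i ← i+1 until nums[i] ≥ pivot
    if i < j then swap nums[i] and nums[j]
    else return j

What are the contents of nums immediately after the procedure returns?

[4, 4, 3, 4, 4, 8, 4, 5, 4, 8, 4, 5]

pivot=4
j stops at 10 (4), i stops at 0 (4); swap ⇒ [4, 4, 4, 4, 4, 8, 3, 5, 4, 8, 4, 5]
j stops at 8 (4), i stops at 1 (4); swap ⇒ [4, 4, 4, 4, 4, 8, 3, 5, 4, 8, 4, 5]
j stops at 6 (3), i stops at 2 (4); swap ⇒ [4, 4, 3, 4, 4, 8, 4, 5, 4, 8, 4, 5]
j stops at 4 (4), i stops at 3 (4); swap ⇒ [4, 4, 3, 4, 4, 8, 4, 5, 4, 8, 4, 5]
j stops at 3, i stops at 4; i≥j ⇒ return 3. nums=[4, 4, 3, 4, 4, 8, 4, 5, 4, 8, 4, 5]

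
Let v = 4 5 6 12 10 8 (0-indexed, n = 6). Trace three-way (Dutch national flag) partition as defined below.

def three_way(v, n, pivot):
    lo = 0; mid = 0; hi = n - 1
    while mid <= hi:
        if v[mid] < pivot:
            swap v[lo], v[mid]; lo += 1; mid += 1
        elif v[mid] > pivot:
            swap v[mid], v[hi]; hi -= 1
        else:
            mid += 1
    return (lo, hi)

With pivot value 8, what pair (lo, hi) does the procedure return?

(3, 3)

lo=0 mid=0 hi=5
4<8: swap(0,0), lo=1 mid=1 ⇒ 4 5 6 12 10 8
5<8: swap(1,1), lo=2 mid=2 ⇒ 4 5 6 12 10 8
6<8: swap(2,2), lo=3 mid=3 ⇒ 4 5 6 12 10 8
12>8: swap(3,5), hi=4 ⇒ 4 5 6 8 10 12
8=8: mid=4
10>8: swap(4,4), hi=3 ⇒ 4 5 6 8 10 12
done. lo=3 hi=3; v=4 5 6 8 10 12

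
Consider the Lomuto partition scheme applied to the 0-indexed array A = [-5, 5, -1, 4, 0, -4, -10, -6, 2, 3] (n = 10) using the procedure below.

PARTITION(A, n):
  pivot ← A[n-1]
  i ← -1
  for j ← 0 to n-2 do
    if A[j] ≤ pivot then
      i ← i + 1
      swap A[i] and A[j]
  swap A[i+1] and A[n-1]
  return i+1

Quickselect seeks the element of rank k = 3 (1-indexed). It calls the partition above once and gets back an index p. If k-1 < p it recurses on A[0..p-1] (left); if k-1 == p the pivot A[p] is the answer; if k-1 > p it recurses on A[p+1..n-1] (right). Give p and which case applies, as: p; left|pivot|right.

pivot = A[9] = 3; i = -1
j=0: A[0]=-5 ≤ 3 → i=0, swap A[0],A[0] (no change) → [-5, 5, -1, 4, 0, -4, -10, -6, 2, 3]
j=1: A[1]=5 > 3 → no swap
j=2: A[2]=-1 ≤ 3 → i=1, swap A[1],A[2] → [-5, -1, 5, 4, 0, -4, -10, -6, 2, 3]
j=3: A[3]=4 > 3 → no swap
j=4: A[4]=0 ≤ 3 → i=2, swap A[2],A[4] → [-5, -1, 0, 4, 5, -4, -10, -6, 2, 3]
j=5: A[5]=-4 ≤ 3 → i=3, swap A[3],A[5] → [-5, -1, 0, -4, 5, 4, -10, -6, 2, 3]
j=6: A[6]=-10 ≤ 3 → i=4, swap A[4],A[6] → [-5, -1, 0, -4, -10, 4, 5, -6, 2, 3]
j=7: A[7]=-6 ≤ 3 → i=5, swap A[5],A[7] → [-5, -1, 0, -4, -10, -6, 5, 4, 2, 3]
j=8: A[8]=2 ≤ 3 → i=6, swap A[6],A[8] → [-5, -1, 0, -4, -10, -6, 2, 4, 5, 3]
final swap A[7],A[9] → [-5, -1, 0, -4, -10, -6, 2, 3, 5, 4]; return 7
p = 7; k-1 = 2 < 7 ⇒ left

7; left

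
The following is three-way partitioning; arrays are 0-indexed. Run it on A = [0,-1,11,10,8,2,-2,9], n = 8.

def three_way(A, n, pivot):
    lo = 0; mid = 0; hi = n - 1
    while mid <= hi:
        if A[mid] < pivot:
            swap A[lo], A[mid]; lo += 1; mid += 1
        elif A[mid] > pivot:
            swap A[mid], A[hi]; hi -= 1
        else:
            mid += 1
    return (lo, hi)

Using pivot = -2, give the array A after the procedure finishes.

[-2,11,10,8,2,-1,9,0]

pivot = -2; lo=0, mid=0, hi=7
A[mid]=0>-2: swap A[0],A[7]; hi=6 → [9,-1,11,10,8,2,-2,0]
A[mid]=9>-2: swap A[0],A[6]; hi=5 → [-2,-1,11,10,8,2,9,0]
A[mid]=-2=-2: mid=1
A[mid]=-1>-2: swap A[1],A[5]; hi=4 → [-2,2,11,10,8,-1,9,0]
A[mid]=2>-2: swap A[1],A[4]; hi=3 → [-2,8,11,10,2,-1,9,0]
A[mid]=8>-2: swap A[1],A[3]; hi=2 → [-2,10,11,8,2,-1,9,0]
A[mid]=10>-2: swap A[1],A[2]; hi=1 → [-2,11,10,8,2,-1,9,0]
A[mid]=11>-2: swap A[1],A[1]; hi=0 → [-2,11,10,8,2,-1,9,0]
end: lo=0, hi=0; A = [-2,11,10,8,2,-1,9,0]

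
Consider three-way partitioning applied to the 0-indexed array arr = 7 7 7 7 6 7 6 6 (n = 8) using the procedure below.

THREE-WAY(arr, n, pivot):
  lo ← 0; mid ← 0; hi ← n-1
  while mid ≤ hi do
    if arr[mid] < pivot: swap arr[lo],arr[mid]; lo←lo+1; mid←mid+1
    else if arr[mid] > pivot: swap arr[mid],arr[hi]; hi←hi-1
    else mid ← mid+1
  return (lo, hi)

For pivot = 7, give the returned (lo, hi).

(3, 7)

pivot = 7; lo=0, mid=0, hi=7
arr[mid]=7=7: mid=1
arr[mid]=7=7: mid=2
arr[mid]=7=7: mid=3
arr[mid]=7=7: mid=4
arr[mid]=6<7: swap arr[0],arr[4]; lo=1,mid=5 → 6 7 7 7 7 7 6 6
arr[mid]=7=7: mid=6
arr[mid]=6<7: swap arr[1],arr[6]; lo=2,mid=7 → 6 6 7 7 7 7 7 6
arr[mid]=6<7: swap arr[2],arr[7]; lo=3,mid=8 → 6 6 6 7 7 7 7 7
end: lo=3, hi=7; arr = 6 6 6 7 7 7 7 7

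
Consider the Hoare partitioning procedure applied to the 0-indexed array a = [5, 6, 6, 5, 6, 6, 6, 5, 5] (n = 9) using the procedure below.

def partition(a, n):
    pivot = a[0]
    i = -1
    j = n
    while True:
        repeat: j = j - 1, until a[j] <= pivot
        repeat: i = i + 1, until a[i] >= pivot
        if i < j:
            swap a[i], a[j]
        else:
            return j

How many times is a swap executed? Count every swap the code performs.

3

pivot=5
j stops at 8 (5), i stops at 0 (5); swap ⇒ [5, 6, 6, 5, 6, 6, 6, 5, 5]
j stops at 7 (5), i stops at 1 (6); swap ⇒ [5, 5, 6, 5, 6, 6, 6, 6, 5]
j stops at 3 (5), i stops at 2 (6); swap ⇒ [5, 5, 5, 6, 6, 6, 6, 6, 5]
j stops at 2, i stops at 3; i≥j ⇒ return 2. a=[5, 5, 5, 6, 6, 6, 6, 6, 5]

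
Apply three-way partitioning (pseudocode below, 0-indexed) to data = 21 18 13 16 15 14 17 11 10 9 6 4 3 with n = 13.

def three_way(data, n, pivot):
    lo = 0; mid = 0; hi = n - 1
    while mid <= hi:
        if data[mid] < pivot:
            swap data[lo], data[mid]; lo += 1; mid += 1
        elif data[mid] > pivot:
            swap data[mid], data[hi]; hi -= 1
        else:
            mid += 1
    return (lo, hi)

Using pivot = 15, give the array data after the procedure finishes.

3 4 13 6 14 9 11 10 15 17 16 18 21

lo=0 mid=0 hi=12
21>15: swap(0,12), hi=11 ⇒ 3 18 13 16 15 14 17 11 10 9 6 4 21
3<15: swap(0,0), lo=1 mid=1 ⇒ 3 18 13 16 15 14 17 11 10 9 6 4 21
18>15: swap(1,11), hi=10 ⇒ 3 4 13 16 15 14 17 11 10 9 6 18 21
4<15: swap(1,1), lo=2 mid=2 ⇒ 3 4 13 16 15 14 17 11 10 9 6 18 21
13<15: swap(2,2), lo=3 mid=3 ⇒ 3 4 13 16 15 14 17 11 10 9 6 18 21
16>15: swap(3,10), hi=9 ⇒ 3 4 13 6 15 14 17 11 10 9 16 18 21
6<15: swap(3,3), lo=4 mid=4 ⇒ 3 4 13 6 15 14 17 11 10 9 16 18 21
15=15: mid=5
14<15: swap(4,5), lo=5 mid=6 ⇒ 3 4 13 6 14 15 17 11 10 9 16 18 21
17>15: swap(6,9), hi=8 ⇒ 3 4 13 6 14 15 9 11 10 17 16 18 21
9<15: swap(5,6), lo=6 mid=7 ⇒ 3 4 13 6 14 9 15 11 10 17 16 18 21
11<15: swap(6,7), lo=7 mid=8 ⇒ 3 4 13 6 14 9 11 15 10 17 16 18 21
10<15: swap(7,8), lo=8 mid=9 ⇒ 3 4 13 6 14 9 11 10 15 17 16 18 21
done. lo=8 hi=8; data=3 4 13 6 14 9 11 10 15 17 16 18 21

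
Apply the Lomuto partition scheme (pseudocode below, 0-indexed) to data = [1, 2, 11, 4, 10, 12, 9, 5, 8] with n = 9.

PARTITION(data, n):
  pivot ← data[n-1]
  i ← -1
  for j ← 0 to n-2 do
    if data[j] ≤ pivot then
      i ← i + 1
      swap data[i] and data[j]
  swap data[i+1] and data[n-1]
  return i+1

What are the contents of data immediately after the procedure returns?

pivot = data[8] = 8; i = -1
j=0: data[0]=1 ≤ 8 → i=0, swap data[0],data[0] (no change) → [1, 2, 11, 4, 10, 12, 9, 5, 8]
j=1: data[1]=2 ≤ 8 → i=1, swap data[1],data[1] (no change) → [1, 2, 11, 4, 10, 12, 9, 5, 8]
j=2: data[2]=11 > 8 → no swap
j=3: data[3]=4 ≤ 8 → i=2, swap data[2],data[3] → [1, 2, 4, 11, 10, 12, 9, 5, 8]
j=4: data[4]=10 > 8 → no swap
j=5: data[5]=12 > 8 → no swap
j=6: data[6]=9 > 8 → no swap
j=7: data[7]=5 ≤ 8 → i=3, swap data[3],data[7] → [1, 2, 4, 5, 10, 12, 9, 11, 8]
final swap data[4],data[8] → [1, 2, 4, 5, 8, 12, 9, 11, 10]; return 4

[1, 2, 4, 5, 8, 12, 9, 11, 10]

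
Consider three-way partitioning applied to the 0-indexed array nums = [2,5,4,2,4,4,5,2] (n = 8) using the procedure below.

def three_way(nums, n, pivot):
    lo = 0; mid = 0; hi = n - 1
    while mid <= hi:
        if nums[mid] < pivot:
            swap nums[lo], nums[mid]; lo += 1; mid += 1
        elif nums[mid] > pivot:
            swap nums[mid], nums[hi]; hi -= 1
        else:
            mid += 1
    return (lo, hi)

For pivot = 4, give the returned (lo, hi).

(3, 5)

pivot = 4; lo=0, mid=0, hi=7
nums[mid]=2<4: swap nums[0],nums[0]; lo=1,mid=1 → [2,5,4,2,4,4,5,2]
nums[mid]=5>4: swap nums[1],nums[7]; hi=6 → [2,2,4,2,4,4,5,5]
nums[mid]=2<4: swap nums[1],nums[1]; lo=2,mid=2 → [2,2,4,2,4,4,5,5]
nums[mid]=4=4: mid=3
nums[mid]=2<4: swap nums[2],nums[3]; lo=3,mid=4 → [2,2,2,4,4,4,5,5]
nums[mid]=4=4: mid=5
nums[mid]=4=4: mid=6
nums[mid]=5>4: swap nums[6],nums[6]; hi=5 → [2,2,2,4,4,4,5,5]
end: lo=3, hi=5; nums = [2,2,2,4,4,4,5,5]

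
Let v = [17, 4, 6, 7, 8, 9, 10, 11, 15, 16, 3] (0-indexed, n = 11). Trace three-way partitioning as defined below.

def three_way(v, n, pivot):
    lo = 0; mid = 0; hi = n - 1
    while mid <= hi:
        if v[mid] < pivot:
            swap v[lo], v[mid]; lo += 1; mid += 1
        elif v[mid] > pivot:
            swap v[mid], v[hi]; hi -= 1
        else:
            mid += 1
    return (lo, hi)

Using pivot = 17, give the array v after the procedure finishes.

pivot = 17; lo=0, mid=0, hi=10
v[mid]=17=17: mid=1
v[mid]=4<17: swap v[0],v[1]; lo=1,mid=2 → [4, 17, 6, 7, 8, 9, 10, 11, 15, 16, 3]
v[mid]=6<17: swap v[1],v[2]; lo=2,mid=3 → [4, 6, 17, 7, 8, 9, 10, 11, 15, 16, 3]
v[mid]=7<17: swap v[2],v[3]; lo=3,mid=4 → [4, 6, 7, 17, 8, 9, 10, 11, 15, 16, 3]
v[mid]=8<17: swap v[3],v[4]; lo=4,mid=5 → [4, 6, 7, 8, 17, 9, 10, 11, 15, 16, 3]
v[mid]=9<17: swap v[4],v[5]; lo=5,mid=6 → [4, 6, 7, 8, 9, 17, 10, 11, 15, 16, 3]
v[mid]=10<17: swap v[5],v[6]; lo=6,mid=7 → [4, 6, 7, 8, 9, 10, 17, 11, 15, 16, 3]
v[mid]=11<17: swap v[6],v[7]; lo=7,mid=8 → [4, 6, 7, 8, 9, 10, 11, 17, 15, 16, 3]
v[mid]=15<17: swap v[7],v[8]; lo=8,mid=9 → [4, 6, 7, 8, 9, 10, 11, 15, 17, 16, 3]
v[mid]=16<17: swap v[8],v[9]; lo=9,mid=10 → [4, 6, 7, 8, 9, 10, 11, 15, 16, 17, 3]
v[mid]=3<17: swap v[9],v[10]; lo=10,mid=11 → [4, 6, 7, 8, 9, 10, 11, 15, 16, 3, 17]
end: lo=10, hi=10; v = [4, 6, 7, 8, 9, 10, 11, 15, 16, 3, 17]

[4, 6, 7, 8, 9, 10, 11, 15, 16, 3, 17]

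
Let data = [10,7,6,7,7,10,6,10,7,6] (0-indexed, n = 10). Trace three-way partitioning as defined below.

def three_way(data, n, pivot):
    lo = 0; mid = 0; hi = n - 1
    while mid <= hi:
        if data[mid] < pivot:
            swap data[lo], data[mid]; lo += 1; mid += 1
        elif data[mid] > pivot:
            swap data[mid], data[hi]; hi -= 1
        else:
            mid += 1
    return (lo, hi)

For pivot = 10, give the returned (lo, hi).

(7, 9)

pivot = 10; lo=0, mid=0, hi=9
data[mid]=10=10: mid=1
data[mid]=7<10: swap data[0],data[1]; lo=1,mid=2 → [7,10,6,7,7,10,6,10,7,6]
data[mid]=6<10: swap data[1],data[2]; lo=2,mid=3 → [7,6,10,7,7,10,6,10,7,6]
data[mid]=7<10: swap data[2],data[3]; lo=3,mid=4 → [7,6,7,10,7,10,6,10,7,6]
data[mid]=7<10: swap data[3],data[4]; lo=4,mid=5 → [7,6,7,7,10,10,6,10,7,6]
data[mid]=10=10: mid=6
data[mid]=6<10: swap data[4],data[6]; lo=5,mid=7 → [7,6,7,7,6,10,10,10,7,6]
data[mid]=10=10: mid=8
data[mid]=7<10: swap data[5],data[8]; lo=6,mid=9 → [7,6,7,7,6,7,10,10,10,6]
data[mid]=6<10: swap data[6],data[9]; lo=7,mid=10 → [7,6,7,7,6,7,6,10,10,10]
end: lo=7, hi=9; data = [7,6,7,7,6,7,6,10,10,10]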